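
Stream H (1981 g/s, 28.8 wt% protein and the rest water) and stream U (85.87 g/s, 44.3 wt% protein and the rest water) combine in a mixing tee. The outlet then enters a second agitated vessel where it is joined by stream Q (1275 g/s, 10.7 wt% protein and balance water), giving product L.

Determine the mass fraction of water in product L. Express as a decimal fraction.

0.777

Overall, product flow = 3341.9 g/s.
water in = 1981×0.712 + 85.87×0.557 + 1275×0.893 = 2596.9 g/s.
water fraction in L = 0.777.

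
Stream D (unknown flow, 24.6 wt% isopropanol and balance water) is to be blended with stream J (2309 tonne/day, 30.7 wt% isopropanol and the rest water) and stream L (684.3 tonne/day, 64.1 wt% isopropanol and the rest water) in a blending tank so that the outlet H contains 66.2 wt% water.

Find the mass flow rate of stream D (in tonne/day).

1476 tonne/day

Let D be the unknown flow. Total out = 2993.3 + D.
water balance: 1845.8 + 0.754·D = 0.662·(2993.3 + D)
(0.754 − 0.662)·D = 0.662×2993.3 − 1845.8 = 135.76
D = 135.76 / 0.092 = 1475.7 tonne/day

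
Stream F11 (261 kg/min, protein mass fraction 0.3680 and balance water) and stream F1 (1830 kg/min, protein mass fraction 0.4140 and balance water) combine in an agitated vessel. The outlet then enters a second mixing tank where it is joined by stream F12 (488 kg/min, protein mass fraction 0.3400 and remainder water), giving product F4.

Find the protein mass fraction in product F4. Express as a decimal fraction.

0.3953

Overall, product flow = 2579 kg/min.
protein in = 261×0.368 + 1830×0.414 + 488×0.340 = 1019.6 kg/min.
protein fraction in F4 = 0.3953.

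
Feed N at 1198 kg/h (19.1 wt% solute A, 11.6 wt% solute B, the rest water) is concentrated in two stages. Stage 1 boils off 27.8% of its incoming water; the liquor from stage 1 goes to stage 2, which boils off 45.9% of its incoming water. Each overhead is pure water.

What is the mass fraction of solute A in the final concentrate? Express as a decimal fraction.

water in feed = 1198×0.693 = 830.21 kg/h.
After stage 1: water left = (1−0.278)×830.21 = 599.41; stream total = 967.2 kg/h.
After stage 2: water left = (1−0.459)×599.41 = 324.28; final concentrate = 692.07 kg/h.
solute A fraction = 228.82/692.07 = 0.331.

0.331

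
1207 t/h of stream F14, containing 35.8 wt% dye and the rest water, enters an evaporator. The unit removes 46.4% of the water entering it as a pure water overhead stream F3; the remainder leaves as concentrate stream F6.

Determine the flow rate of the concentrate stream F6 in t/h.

847.4 t/h

water entering = 1207×0.642 = 774.89 t/h; overhead removed = 0.464×774.89 = 359.55 t/h.
Concentrate = 1207 − 359.55 = 847.45 t/h.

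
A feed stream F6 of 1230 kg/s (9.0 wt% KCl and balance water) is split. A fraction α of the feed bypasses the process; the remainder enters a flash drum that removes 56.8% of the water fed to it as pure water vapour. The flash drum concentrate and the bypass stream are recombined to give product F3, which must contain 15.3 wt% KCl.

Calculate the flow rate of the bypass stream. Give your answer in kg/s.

All 1230×0.090 = 110.7 kg/s of KCl reaches F3, so F3 = 110.7/0.153 = 723.53 kg/s and vapour = 506.47 kg/s.
The evaporator receives (1−α)·1230 of feed at 0.910 water and removes 0.568 of that water:
0.568×0.910×(1−α)×1230 = 506.47
(1−α) = 506.47/635.76 = 0.7966;  α = 0.2034.
Bypass flow = 0.2034×1230 = 250.14 kg/s.

250.1 kg/s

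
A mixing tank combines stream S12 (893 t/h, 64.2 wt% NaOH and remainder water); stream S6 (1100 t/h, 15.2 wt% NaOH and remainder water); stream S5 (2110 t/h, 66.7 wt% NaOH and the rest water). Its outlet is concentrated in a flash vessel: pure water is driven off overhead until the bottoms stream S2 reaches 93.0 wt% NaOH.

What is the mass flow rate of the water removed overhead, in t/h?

1793 t/h

NaOH entering = 893×0.642 + 1100×0.152 + 2110×0.667 = 2147.9 t/h.
All NaOH reports to S2, so S2 = 2147.9/0.930 = 2309.5 t/h.
Total feed = 4103 t/h; overhead = 4103 − 2309.5 = 1793.5 t/h.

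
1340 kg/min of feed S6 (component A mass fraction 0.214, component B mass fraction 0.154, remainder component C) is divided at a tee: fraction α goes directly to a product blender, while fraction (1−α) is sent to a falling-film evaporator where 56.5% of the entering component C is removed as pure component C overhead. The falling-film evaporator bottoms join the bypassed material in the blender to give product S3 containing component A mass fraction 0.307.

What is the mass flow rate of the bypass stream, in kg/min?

203.2 kg/min

All 1340×0.214 = 286.76 kg/min of component A reaches S3, so S3 = 286.76/0.307 = 934.07 kg/min and vapour = 405.93 kg/min.
The evaporator receives (1−α)·1340 of feed at 0.632 component C and removes 0.565 of that component C:
0.565×0.632×(1−α)×1340 = 405.93
(1−α) = 405.93/478.49 = 0.8484;  α = 0.1516.
Bypass flow = 0.1516×1340 = 203.2 kg/min.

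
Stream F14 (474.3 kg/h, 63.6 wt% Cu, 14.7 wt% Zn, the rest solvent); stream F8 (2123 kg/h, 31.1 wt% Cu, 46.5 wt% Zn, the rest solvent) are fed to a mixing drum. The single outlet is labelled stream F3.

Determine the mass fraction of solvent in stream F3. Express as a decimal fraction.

0.223

Total flow out = 474.3 + 2123 = 2597.3 kg/h.
solvent in = 474.3×0.217 + 2123×0.224 = 578.48 kg/h.
solvent mass fraction in F3 = 578.48/2597.3 = 0.223.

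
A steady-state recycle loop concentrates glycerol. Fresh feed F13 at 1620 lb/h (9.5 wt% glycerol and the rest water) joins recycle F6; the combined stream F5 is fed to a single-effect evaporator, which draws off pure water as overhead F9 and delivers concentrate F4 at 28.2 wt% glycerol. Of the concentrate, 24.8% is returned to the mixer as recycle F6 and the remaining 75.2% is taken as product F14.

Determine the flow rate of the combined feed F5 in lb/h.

1800 lb/h

Overall glycerol balance (none leaves overhead): glycerol in fresh feed = glycerol in product, i.e. 1620×0.095 = (1−0.248)·F4·0.282.
F4 = 153.9/(0.282×0.752) = 725.72 lb/h.
Recycle F6 = 0.248×725.72 = 179.98 lb/h.
Combined feed F5 = 1620 + 179.98 = 1800 lb/h.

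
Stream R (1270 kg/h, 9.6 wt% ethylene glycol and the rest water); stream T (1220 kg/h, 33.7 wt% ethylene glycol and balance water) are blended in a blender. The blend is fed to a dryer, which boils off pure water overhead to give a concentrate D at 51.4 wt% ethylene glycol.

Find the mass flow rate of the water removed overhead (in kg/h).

ethylene glycol entering = 1270×0.096 + 1220×0.337 = 533.06 kg/h.
All ethylene glycol reports to D, so D = 533.06/0.514 = 1037.1 kg/h.
Total feed = 2490 kg/h; overhead = 2490 − 1037.1 = 1452.9 kg/h.

1453 kg/h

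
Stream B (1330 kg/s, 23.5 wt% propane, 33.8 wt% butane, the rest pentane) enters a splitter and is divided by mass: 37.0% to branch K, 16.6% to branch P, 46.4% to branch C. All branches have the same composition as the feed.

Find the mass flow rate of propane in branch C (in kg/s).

Branch C total = 0.464×1330 = 617.12 kg/s.
propane in C = 0.235×617.12 = 145.02 kg/s.

145 kg/s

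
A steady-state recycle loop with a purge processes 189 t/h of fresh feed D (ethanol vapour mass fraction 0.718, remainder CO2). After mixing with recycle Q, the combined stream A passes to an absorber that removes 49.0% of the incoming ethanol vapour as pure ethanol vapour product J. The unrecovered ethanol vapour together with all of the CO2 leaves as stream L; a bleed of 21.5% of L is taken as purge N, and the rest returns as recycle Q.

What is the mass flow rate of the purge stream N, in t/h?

CO2 enters only via D and leaves only via the purge: 189×0.282 = 0.215×(CO2 in L), and the absorber passes all CO2, so CO2 in A = CO2 in L = 247.9 t/h.
ethanol vapour in A: m_A = 189×0.718 + (1−0.215)·(1−0.490)·m_A, so m_A = 135.7/0.5997 = 226.3 t/h.
L = (1−0.490)×226.3 + 247.9 = 363.31 t/h.
Purge N = 0.215×363.31 = 78.112 t/h.

78.11 t/h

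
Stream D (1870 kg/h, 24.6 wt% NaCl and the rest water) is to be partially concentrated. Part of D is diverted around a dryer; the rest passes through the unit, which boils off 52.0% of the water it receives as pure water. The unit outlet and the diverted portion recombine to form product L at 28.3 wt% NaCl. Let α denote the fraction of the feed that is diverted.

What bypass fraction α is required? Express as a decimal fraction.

0.667

All 1870×0.246 = 460.02 kg/h of NaCl reaches L, so L = 460.02/0.283 = 1625.5 kg/h and vapour = 244.49 kg/h.
The evaporator receives (1−α)·1870 of feed at 0.754 water and removes 0.520 of that water:
0.520×0.754×(1−α)×1870 = 244.49
(1−α) = 244.49/733.19 = 0.3335;  α = 0.6665.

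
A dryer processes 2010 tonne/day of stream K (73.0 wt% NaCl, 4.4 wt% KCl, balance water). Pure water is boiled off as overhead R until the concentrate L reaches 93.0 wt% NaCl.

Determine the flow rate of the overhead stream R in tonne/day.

432.3 tonne/day

NaCl is conserved: 2010×0.730 = 1467.3 tonne/day all reports to the concentrate.
Concentrate = 1467.3/(target fraction) = 1577.7 tonne/day.
Overhead = 2010 − 1577.7 = 432.26 tonne/day.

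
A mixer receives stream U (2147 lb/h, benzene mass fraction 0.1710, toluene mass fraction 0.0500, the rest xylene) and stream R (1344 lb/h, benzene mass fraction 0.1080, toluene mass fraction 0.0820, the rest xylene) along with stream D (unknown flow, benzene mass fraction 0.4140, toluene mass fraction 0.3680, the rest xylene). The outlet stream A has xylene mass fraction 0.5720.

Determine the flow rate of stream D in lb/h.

Let D be the unknown flow. Total out = 3491 + D.
xylene balance: 2761.2 + 0.218·D = 0.572·(3491 + D)
(0.218 − 0.572)·D = 0.572×3491 − 2761.2 = -764.3
D = -764.3 / -0.354 = 2159 lb/h

2159 lb/h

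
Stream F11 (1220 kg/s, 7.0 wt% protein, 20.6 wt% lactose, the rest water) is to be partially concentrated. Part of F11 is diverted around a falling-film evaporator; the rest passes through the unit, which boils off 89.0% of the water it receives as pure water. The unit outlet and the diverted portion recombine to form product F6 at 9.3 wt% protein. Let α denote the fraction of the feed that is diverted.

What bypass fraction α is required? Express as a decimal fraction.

All 1220×0.070 = 85.4 kg/s of protein reaches F6, so F6 = 85.4/0.093 = 918.28 kg/s and vapour = 301.72 kg/s.
The evaporator receives (1−α)·1220 of feed at 0.724 water and removes 0.890 of that water:
0.890×0.724×(1−α)×1220 = 301.72
(1−α) = 301.72/786.12 = 0.3838;  α = 0.6162.

0.616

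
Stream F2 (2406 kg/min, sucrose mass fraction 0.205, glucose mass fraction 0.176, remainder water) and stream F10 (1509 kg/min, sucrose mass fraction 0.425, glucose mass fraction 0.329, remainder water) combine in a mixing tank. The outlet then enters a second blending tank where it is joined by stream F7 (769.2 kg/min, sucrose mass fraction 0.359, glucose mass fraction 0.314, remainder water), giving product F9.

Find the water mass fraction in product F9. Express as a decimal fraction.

Overall, product flow = 4684.2 kg/min.
water in = 2406×0.619 + 1509×0.246 + 769.2×0.327 = 2112.1 kg/min.
water fraction in F9 = 0.451.

0.451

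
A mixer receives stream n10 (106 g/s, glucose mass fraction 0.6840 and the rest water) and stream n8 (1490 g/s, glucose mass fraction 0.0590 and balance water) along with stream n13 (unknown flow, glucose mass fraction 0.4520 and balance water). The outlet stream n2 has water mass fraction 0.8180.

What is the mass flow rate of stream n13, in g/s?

Let n13 be the unknown flow. Total out = 1596 + n13.
water balance: 1435.6 + 0.548·n13 = 0.818·(1596 + n13)
(0.548 − 0.818)·n13 = 0.818×1596 − 1435.6 = -130.06
n13 = -130.06 / -0.270 = 481.7 g/s

481.7 g/s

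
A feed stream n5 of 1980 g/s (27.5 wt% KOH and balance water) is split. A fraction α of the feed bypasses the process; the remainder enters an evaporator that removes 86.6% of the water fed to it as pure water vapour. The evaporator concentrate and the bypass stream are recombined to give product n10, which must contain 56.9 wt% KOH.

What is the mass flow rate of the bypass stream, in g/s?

All 1980×0.275 = 544.5 g/s of KOH reaches n10, so n10 = 544.5/0.569 = 956.94 g/s and vapour = 1023.1 g/s.
The evaporator receives (1−α)·1980 of feed at 0.725 water and removes 0.866 of that water:
0.866×0.725×(1−α)×1980 = 1023.1
(1−α) = 1023.1/1243.1 = 0.8230;  α = 0.1770.
Bypass flow = 0.1770×1980 = 350.54 g/s.

350.5 g/s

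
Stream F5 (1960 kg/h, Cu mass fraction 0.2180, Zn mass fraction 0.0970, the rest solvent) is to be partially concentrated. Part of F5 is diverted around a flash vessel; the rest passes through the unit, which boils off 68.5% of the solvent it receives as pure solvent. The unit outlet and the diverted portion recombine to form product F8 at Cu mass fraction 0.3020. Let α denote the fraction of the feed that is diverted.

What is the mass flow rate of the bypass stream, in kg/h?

798.2 kg/h

All 1960×0.218 = 427.28 kg/h of Cu reaches F8, so F8 = 427.28/0.302 = 1414.8 kg/h and vapour = 545.17 kg/h.
The evaporator receives (1−α)·1960 of feed at 0.685 solvent and removes 0.685 of that solvent:
0.685×0.685×(1−α)×1960 = 545.17
(1−α) = 545.17/919.68 = 0.5928;  α = 0.4072.
Bypass flow = 0.4072×1960 = 798.16 kg/h.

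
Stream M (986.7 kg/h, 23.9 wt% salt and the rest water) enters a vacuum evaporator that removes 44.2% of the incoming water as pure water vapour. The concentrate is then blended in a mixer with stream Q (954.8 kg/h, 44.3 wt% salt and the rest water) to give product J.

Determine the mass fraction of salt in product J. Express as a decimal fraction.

0.4093

Vapour removed = 0.442×0.761×986.7 = 331.89 kg/h; concentrate = 654.81 kg/h.
salt reaching the mixer = 235.82 (from concentrate) + 954.8×0.443 = 658.8 kg/h.
Product flow = 654.81 + 954.8 = 1609.6 kg/h; salt fraction = 0.4093.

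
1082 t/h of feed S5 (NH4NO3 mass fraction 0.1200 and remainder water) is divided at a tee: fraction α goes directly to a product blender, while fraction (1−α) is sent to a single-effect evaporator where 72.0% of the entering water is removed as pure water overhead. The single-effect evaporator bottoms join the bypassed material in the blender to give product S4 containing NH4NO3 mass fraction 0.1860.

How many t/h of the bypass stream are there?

476 t/h

All 1082×0.120 = 129.84 t/h of NH4NO3 reaches S4, so S4 = 129.84/0.186 = 698.06 t/h and vapour = 383.94 t/h.
The evaporator receives (1−α)·1082 of feed at 0.880 water and removes 0.720 of that water:
0.720×0.880×(1−α)×1082 = 383.94
(1−α) = 383.94/685.56 = 0.5600;  α = 0.4400.
Bypass flow = 0.4400×1082 = 476.04 t/h.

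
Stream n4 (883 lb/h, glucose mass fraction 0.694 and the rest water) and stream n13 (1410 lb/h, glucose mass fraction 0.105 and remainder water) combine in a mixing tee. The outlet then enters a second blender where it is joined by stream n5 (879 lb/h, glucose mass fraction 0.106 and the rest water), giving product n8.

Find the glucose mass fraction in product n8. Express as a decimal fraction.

0.269

Overall, product flow = 3172 lb/h.
glucose in = 883×0.694 + 1410×0.105 + 879×0.106 = 854.03 lb/h.
glucose fraction in n8 = 0.269.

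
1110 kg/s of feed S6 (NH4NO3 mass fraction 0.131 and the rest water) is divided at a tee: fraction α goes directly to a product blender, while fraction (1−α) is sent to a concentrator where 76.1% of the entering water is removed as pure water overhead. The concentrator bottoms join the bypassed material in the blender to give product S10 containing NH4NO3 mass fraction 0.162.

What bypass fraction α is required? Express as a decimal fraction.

All 1110×0.131 = 145.41 kg/s of NH4NO3 reaches S10, so S10 = 145.41/0.162 = 897.59 kg/s and vapour = 212.41 kg/s.
The evaporator receives (1−α)·1110 of feed at 0.869 water and removes 0.761 of that water:
0.761×0.869×(1−α)×1110 = 212.41
(1−α) = 212.41/734.05 = 0.2894;  α = 0.7106.

0.711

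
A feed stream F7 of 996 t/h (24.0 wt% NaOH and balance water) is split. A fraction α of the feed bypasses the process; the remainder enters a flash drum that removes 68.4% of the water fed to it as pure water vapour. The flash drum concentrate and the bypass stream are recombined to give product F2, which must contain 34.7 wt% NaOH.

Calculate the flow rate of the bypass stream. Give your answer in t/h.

All 996×0.240 = 239.04 t/h of NaOH reaches F2, so F2 = 239.04/0.347 = 688.88 t/h and vapour = 307.12 t/h.
The evaporator receives (1−α)·996 of feed at 0.760 water and removes 0.684 of that water:
0.684×0.760×(1−α)×996 = 307.12
(1−α) = 307.12/517.76 = 0.5932;  α = 0.4068.
Bypass flow = 0.4068×996 = 405.2 t/h.

405.2 t/h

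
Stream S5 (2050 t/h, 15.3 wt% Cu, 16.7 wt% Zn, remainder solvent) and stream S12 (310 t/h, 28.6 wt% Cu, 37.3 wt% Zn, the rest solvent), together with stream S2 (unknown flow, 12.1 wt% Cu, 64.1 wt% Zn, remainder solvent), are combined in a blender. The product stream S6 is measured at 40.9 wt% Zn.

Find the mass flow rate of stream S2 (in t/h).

Let S2 be the unknown flow. Total out = 2360 + S2.
Zn balance: 457.98 + 0.641·S2 = 0.409·(2360 + S2)
(0.641 − 0.409)·S2 = 0.409×2360 − 457.98 = 507.26
S2 = 507.26 / 0.232 = 2186.5 t/h

2186 t/h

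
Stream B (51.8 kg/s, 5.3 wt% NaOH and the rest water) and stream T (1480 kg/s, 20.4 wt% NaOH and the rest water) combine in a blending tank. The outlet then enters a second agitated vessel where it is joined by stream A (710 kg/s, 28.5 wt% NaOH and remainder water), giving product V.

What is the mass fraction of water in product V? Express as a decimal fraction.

0.774

Overall, product flow = 2241.8 kg/s.
water in = 51.8×0.947 + 1480×0.796 + 710×0.715 = 1734.8 kg/s.
water fraction in V = 0.774.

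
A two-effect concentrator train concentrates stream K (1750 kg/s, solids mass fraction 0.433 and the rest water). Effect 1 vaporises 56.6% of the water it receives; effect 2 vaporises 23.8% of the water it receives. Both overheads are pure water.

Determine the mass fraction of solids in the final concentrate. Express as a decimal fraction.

water in feed = 1750×0.567 = 992.25 kg/s.
After stage 1: water left = (1−0.566)×992.25 = 430.64; stream total = 1188.4 kg/s.
After stage 2: water left = (1−0.238)×430.64 = 328.15; final concentrate = 1085.9 kg/s.
solids fraction = 757.75/1085.9 = 0.698.

0.698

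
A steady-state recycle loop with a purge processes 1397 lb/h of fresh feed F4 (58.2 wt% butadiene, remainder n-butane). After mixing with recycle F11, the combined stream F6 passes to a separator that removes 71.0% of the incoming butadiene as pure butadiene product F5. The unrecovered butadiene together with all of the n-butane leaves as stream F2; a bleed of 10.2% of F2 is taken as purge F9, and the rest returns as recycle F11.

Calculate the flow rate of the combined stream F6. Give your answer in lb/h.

n-butane enters only via F4 and leaves only via the purge: 1397×0.418 = 0.102×(n-butane in F2), and the separator passes all n-butane, so n-butane in F6 = n-butane in F2 = 5725 lb/h.
butadiene in F6: m_A = 1397×0.582 + (1−0.102)·(1−0.710)·m_A, so m_A = 813.05/0.7396 = 1099.3 lb/h.
F6 = 1099.3 + 5725 = 6824.3 lb/h.

6824 lb/h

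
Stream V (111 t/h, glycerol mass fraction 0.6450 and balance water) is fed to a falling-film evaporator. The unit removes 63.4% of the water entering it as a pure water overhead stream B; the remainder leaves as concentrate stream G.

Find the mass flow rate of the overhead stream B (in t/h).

water entering = 111×0.355 = 39.405 t/h; overhead removed = 0.634×39.405 = 24.983 t/h.

24.98 t/h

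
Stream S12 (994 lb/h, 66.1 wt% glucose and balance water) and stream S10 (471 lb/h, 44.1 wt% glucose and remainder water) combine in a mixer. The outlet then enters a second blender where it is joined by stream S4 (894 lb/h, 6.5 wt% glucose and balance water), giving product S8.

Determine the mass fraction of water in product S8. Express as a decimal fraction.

0.609

Overall, product flow = 2359 lb/h.
water in = 994×0.339 + 471×0.559 + 894×0.935 = 1436.1 lb/h.
water fraction in S8 = 0.609.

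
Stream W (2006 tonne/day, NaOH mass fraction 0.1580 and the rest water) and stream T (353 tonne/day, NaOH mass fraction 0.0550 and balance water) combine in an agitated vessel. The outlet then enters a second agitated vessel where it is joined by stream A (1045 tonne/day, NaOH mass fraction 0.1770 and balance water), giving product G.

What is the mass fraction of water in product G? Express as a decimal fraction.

0.8468

Overall, product flow = 3404 tonne/day.
water in = 2006×0.842 + 353×0.945 + 1045×0.823 = 2882.7 tonne/day.
water fraction in G = 0.8468.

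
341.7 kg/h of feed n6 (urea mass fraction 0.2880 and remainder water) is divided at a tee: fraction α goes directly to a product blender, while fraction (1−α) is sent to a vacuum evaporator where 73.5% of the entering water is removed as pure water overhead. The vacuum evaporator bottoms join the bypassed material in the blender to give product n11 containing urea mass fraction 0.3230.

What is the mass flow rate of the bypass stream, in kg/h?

All 341.7×0.288 = 98.41 kg/h of urea reaches n11, so n11 = 98.41/0.323 = 304.67 kg/h and vapour = 37.026 kg/h.
The evaporator receives (1−α)·341.7 of feed at 0.712 water and removes 0.735 of that water:
0.735×0.712×(1−α)×341.7 = 37.026
(1−α) = 37.026/178.82 = 0.2071;  α = 0.7929.
Bypass flow = 0.7929×341.7 = 270.95 kg/h.

270.9 kg/h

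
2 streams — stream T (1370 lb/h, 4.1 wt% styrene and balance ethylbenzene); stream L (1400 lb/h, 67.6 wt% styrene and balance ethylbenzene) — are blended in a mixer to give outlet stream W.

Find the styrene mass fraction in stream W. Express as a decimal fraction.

0.362

Total flow out = 1370 + 1400 = 2770 lb/h.
styrene in = 1370×0.041 + 1400×0.676 = 1002.6 lb/h.
styrene mass fraction in W = 1002.6/2770 = 0.362.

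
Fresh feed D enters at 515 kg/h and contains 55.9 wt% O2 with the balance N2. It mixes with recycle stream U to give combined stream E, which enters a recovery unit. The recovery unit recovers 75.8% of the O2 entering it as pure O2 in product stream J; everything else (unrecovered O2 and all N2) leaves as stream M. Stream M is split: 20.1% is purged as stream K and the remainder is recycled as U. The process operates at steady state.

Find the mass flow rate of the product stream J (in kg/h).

270.5 kg/h

O2 in E: m_A = 515×0.559 + (1−0.201)·(1−0.758)·m_A, so m_A = 287.89/0.8066 = 356.89 kg/h.
Product J = 0.758×356.89 = 270.53 kg/h.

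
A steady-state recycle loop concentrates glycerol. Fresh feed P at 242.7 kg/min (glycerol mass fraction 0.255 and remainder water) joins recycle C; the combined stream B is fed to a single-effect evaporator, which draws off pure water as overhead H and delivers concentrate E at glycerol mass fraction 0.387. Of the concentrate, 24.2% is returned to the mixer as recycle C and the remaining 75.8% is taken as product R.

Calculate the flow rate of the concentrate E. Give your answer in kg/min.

Overall glycerol balance (none leaves overhead): glycerol in fresh feed = glycerol in product, i.e. 242.7×0.255 = (1−0.242)·E·0.387.
E = 61.889/(0.387×0.758) = 210.97 kg/min.

211 kg/min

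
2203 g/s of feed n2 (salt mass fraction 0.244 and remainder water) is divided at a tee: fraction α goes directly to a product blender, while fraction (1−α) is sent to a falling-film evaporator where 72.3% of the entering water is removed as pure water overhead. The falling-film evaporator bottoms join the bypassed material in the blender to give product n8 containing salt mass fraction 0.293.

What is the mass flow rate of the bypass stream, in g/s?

All 2203×0.244 = 537.53 g/s of salt reaches n8, so n8 = 537.53/0.293 = 1834.6 g/s and vapour = 368.42 g/s.
The evaporator receives (1−α)·2203 of feed at 0.756 water and removes 0.723 of that water:
0.723×0.756×(1−α)×2203 = 368.42
(1−α) = 368.42/1204.1 = 0.3060;  α = 0.6940.
Bypass flow = 0.6940×2203 = 1529 g/s.

1529 g/s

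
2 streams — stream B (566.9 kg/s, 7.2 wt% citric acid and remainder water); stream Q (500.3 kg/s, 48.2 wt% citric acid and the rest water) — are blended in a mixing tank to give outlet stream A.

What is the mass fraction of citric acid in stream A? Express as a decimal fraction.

Total flow out = 566.9 + 500.3 = 1067.2 kg/s.
citric acid in = 566.9×0.072 + 500.3×0.482 = 281.96 kg/s.
citric acid mass fraction in A = 281.96/1067.2 = 0.2642.

0.2642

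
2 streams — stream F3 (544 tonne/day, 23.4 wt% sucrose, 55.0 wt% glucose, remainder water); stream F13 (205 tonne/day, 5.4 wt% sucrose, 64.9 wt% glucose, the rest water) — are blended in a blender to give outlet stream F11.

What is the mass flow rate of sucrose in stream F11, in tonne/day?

138.4 tonne/day

sucrose out = sucrose in = 544×0.234 + 205×0.054 = 138.37 tonne/day.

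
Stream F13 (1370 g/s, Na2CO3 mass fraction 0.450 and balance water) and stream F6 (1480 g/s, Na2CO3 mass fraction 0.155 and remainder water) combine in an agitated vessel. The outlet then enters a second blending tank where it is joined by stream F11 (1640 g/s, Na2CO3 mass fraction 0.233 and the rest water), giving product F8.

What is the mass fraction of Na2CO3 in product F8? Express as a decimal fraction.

0.274

Overall, product flow = 4490 g/s.
Na2CO3 in = 1370×0.450 + 1480×0.155 + 1640×0.233 = 1228 g/s.
Na2CO3 fraction in F8 = 0.274.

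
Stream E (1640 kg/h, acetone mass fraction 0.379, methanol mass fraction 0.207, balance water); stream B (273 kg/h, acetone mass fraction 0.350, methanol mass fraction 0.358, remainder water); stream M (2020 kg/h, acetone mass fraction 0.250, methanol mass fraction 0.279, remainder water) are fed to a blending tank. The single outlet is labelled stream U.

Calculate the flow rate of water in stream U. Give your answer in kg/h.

water out = water in = 1640×0.414 + 273×0.292 + 2020×0.471 = 1710.1 kg/h.

1710 kg/h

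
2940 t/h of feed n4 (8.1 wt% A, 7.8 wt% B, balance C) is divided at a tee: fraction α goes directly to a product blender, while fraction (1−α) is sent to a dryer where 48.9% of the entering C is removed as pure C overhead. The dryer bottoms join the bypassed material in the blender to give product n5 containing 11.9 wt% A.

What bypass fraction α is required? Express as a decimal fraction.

0.224

All 2940×0.081 = 238.14 t/h of A reaches n5, so n5 = 238.14/0.119 = 2001.2 t/h and vapour = 938.82 t/h.
The evaporator receives (1−α)·2940 of feed at 0.841 C and removes 0.489 of that C:
0.489×0.841×(1−α)×2940 = 938.82
(1−α) = 938.82/1209.1 = 0.7765;  α = 0.2235.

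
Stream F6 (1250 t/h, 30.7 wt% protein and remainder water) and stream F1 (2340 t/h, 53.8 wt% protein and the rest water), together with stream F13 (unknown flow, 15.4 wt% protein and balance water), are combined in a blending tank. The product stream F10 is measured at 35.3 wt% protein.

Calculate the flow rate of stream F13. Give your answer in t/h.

Let F13 be the unknown flow. Total out = 3590 + F13.
protein balance: 1642.7 + 0.154·F13 = 0.353·(3590 + F13)
(0.154 − 0.353)·F13 = 0.353×3590 − 1642.7 = -375.4
F13 = -375.4 / -0.199 = 1886.4 t/h

1886 t/h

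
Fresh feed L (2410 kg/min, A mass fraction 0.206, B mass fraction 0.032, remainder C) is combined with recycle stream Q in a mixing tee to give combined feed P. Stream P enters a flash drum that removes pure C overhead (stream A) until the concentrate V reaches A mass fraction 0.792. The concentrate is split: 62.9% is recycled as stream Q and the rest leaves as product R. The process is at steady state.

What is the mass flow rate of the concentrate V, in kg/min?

Overall A balance (none leaves overhead): A in fresh feed = A in product, i.e. 2410×0.206 = (1−0.629)·V·0.792.
V = 496.46/(0.792×0.371) = 1689.6 kg/min.

1690 kg/min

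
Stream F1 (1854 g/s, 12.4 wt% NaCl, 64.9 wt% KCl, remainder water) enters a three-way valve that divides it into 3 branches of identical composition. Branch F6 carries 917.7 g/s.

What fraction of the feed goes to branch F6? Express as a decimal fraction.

Fraction to F6 = 917.7/1854 = 0.4950.

0.495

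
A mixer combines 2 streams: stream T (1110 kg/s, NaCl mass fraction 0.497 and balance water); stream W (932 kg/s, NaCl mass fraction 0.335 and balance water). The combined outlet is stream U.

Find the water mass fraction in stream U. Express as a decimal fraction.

Total flow out = 1110 + 932 = 2042 kg/s.
water in = 1110×0.503 + 932×0.665 = 1178.1 kg/s.
water mass fraction in U = 1178.1/2042 = 0.577.

0.577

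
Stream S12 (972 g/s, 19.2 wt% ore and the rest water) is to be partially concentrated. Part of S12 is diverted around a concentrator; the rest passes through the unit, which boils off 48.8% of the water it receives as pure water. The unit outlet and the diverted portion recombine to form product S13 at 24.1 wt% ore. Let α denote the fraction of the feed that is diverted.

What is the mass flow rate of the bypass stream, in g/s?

470.8 g/s

All 972×0.192 = 186.62 g/s of ore reaches S13, so S13 = 186.62/0.241 = 774.37 g/s and vapour = 197.63 g/s.
The evaporator receives (1−α)·972 of feed at 0.808 water and removes 0.488 of that water:
0.488×0.808×(1−α)×972 = 197.63
(1−α) = 197.63/383.26 = 0.5156;  α = 0.4844.
Bypass flow = 0.4844×972 = 470.8 g/s.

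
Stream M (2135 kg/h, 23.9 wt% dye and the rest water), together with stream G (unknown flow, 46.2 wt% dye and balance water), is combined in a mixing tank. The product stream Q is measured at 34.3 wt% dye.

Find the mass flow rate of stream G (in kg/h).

Let G be the unknown flow. Total out = 2135 + G.
dye balance: 510.26 + 0.462·G = 0.343·(2135 + G)
(0.462 − 0.343)·G = 0.343×2135 − 510.26 = 222.04
G = 222.04 / 0.119 = 1865.9 kg/h

1866 kg/h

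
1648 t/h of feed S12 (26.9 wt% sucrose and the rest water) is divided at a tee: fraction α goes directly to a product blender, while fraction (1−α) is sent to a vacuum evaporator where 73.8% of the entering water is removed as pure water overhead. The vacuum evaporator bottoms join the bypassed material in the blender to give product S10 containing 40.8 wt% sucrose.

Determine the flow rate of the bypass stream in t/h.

All 1648×0.269 = 443.31 t/h of sucrose reaches S10, so S10 = 443.31/0.408 = 1086.5 t/h and vapour = 561.45 t/h.
The evaporator receives (1−α)·1648 of feed at 0.731 water and removes 0.738 of that water:
0.738×0.731×(1−α)×1648 = 561.45
(1−α) = 561.45/889.06 = 0.6315;  α = 0.3685.
Bypass flow = 0.3685×1648 = 607.27 t/h.

607.3 t/h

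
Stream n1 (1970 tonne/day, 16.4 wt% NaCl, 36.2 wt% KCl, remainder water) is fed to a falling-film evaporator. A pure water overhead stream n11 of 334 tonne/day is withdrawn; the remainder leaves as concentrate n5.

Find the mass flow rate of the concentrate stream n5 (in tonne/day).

1636 tonne/day

Concentrate = 1970 − 334 = 1636 tonne/day.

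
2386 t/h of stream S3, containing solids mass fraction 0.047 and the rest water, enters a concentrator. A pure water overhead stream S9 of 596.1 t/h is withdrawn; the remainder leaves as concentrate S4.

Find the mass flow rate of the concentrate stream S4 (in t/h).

Concentrate = 2386 − 596.1 = 1789.9 t/h.

1790 t/h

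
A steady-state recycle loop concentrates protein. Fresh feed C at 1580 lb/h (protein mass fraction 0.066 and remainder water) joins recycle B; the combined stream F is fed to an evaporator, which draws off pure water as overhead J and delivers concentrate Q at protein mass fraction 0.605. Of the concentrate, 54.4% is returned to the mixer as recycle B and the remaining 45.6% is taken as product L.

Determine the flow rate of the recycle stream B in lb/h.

Overall protein balance (none leaves overhead): protein in fresh feed = protein in product, i.e. 1580×0.066 = (1−0.544)·Q·0.605.
Q = 104.28/(0.605×0.456) = 377.99 lb/h.
Recycle B = 0.544×377.99 = 205.63 lb/h.

205.6 lb/h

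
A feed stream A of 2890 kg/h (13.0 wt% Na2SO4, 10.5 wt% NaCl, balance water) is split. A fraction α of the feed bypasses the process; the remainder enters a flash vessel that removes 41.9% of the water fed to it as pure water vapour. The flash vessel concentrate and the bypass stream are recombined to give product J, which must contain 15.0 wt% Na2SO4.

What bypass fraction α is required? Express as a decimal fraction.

0.584

All 2890×0.130 = 375.7 kg/h of Na2SO4 reaches J, so J = 375.7/0.150 = 2504.7 kg/h and vapour = 385.33 kg/h.
The evaporator receives (1−α)·2890 of feed at 0.765 water and removes 0.419 of that water:
0.419×0.765×(1−α)×2890 = 385.33
(1−α) = 385.33/926.35 = 0.4160;  α = 0.5840.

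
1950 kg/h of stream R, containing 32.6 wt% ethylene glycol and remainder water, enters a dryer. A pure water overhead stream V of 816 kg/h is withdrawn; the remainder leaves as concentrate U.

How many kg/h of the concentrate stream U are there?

Concentrate = 1950 − 816 = 1134 kg/h.

1134 kg/h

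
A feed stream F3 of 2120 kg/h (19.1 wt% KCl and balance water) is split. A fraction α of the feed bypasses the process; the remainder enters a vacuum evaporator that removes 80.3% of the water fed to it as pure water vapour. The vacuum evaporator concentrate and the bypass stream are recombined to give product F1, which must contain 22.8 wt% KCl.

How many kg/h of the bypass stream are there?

1590 kg/h

All 2120×0.191 = 404.92 kg/h of KCl reaches F1, so F1 = 404.92/0.228 = 1776 kg/h and vapour = 344.04 kg/h.
The evaporator receives (1−α)·2120 of feed at 0.809 water and removes 0.803 of that water:
0.803×0.809×(1−α)×2120 = 344.04
(1−α) = 344.04/1377.2 = 0.2498;  α = 0.7502.
Bypass flow = 0.7502×2120 = 1590.4 kg/h.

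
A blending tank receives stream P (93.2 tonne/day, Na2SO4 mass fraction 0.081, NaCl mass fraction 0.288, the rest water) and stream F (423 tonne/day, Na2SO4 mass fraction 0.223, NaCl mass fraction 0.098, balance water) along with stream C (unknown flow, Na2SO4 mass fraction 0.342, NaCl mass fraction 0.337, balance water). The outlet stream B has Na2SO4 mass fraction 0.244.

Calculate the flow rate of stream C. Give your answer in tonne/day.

245.7 tonne/day

Let C be the unknown flow. Total out = 516.2 + C.
Na2SO4 balance: 101.88 + 0.342·C = 0.244·(516.2 + C)
(0.342 − 0.244)·C = 0.244×516.2 − 101.88 = 24.075
C = 24.075 / 0.098 = 245.66 tonne/day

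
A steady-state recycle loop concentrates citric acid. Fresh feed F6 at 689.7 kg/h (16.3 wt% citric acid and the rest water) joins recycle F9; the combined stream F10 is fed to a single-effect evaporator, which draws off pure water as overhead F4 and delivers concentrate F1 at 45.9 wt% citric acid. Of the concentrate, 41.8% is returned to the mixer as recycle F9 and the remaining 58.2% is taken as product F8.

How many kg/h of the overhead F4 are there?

444.8 kg/h

Overall citric acid balance (none leaves overhead): citric acid in fresh feed = citric acid in product, i.e. 689.7×0.163 = (1−0.418)·F1·0.459.
F1 = 112.42/(0.459×0.582) = 420.84 kg/h.
Recycle F9 = 0.418×420.84 = 175.91 kg/h.
Combined feed F10 = 689.7 + 175.91 = 865.61 kg/h.
Overhead F4 = F10 − F1 = 865.61 − 420.84 = 444.77 kg/h.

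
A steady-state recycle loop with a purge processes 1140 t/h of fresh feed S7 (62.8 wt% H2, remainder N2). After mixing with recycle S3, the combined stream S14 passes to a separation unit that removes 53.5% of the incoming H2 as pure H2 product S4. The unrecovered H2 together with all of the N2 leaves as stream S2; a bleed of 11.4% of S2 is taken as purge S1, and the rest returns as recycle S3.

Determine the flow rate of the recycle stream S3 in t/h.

3798 t/h

N2 enters only via S7 and leaves only via the purge: 1140×0.372 = 0.114×(N2 in S2), and the separation unit passes all N2, so N2 in S14 = N2 in S2 = 3720 t/h.
H2 in S14: m_A = 1140×0.628 + (1−0.114)·(1−0.535)·m_A, so m_A = 715.92/0.5880 = 1217.5 t/h.
S2 = (1−0.535)×1217.5 + 3720 = 4286.2 t/h.
Recycle S3 = (1−0.114)×4286.2 = 3797.5 t/h.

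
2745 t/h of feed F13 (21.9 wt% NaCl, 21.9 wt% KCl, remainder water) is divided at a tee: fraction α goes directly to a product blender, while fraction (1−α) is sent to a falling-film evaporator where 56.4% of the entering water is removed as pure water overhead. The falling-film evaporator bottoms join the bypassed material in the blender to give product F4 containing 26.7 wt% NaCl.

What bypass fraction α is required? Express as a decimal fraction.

0.433

All 2745×0.219 = 601.15 t/h of NaCl reaches F4, so F4 = 601.15/0.267 = 2251.5 t/h and vapour = 493.48 t/h.
The evaporator receives (1−α)·2745 of feed at 0.562 water and removes 0.564 of that water:
0.564×0.562×(1−α)×2745 = 493.48
(1−α) = 493.48/870.08 = 0.5672;  α = 0.4328.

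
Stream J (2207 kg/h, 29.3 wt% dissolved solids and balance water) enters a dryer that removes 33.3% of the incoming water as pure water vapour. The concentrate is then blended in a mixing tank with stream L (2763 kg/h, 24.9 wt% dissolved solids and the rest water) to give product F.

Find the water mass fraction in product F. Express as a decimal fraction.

Vapour removed = 0.333×0.707×2207 = 519.6 kg/h; concentrate = 1687.4 kg/h.
water reaching the mixer = 1040.8 (from concentrate) + 2763×0.751 = 3115.8 kg/h.
Product flow = 1687.4 + 2763 = 4450.4 kg/h; water fraction = 0.700.

0.700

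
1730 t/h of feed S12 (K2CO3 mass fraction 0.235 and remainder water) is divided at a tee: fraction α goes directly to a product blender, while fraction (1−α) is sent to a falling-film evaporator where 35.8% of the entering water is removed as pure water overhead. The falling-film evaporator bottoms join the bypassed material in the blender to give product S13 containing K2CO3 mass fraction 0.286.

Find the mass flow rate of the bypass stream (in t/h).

603.6 t/h

All 1730×0.235 = 406.55 t/h of K2CO3 reaches S13, so S13 = 406.55/0.286 = 1421.5 t/h and vapour = 308.5 t/h.
The evaporator receives (1−α)·1730 of feed at 0.765 water and removes 0.358 of that water:
0.358×0.765×(1−α)×1730 = 308.5
(1−α) = 308.5/473.8 = 0.6511;  α = 0.3489.
Bypass flow = 0.3489×1730 = 603.57 t/h.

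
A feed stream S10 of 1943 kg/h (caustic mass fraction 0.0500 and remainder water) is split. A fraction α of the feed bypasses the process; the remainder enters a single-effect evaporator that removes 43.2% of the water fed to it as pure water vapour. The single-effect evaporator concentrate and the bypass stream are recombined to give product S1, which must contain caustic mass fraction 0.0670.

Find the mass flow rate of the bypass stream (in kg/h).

All 1943×0.050 = 97.15 kg/h of caustic reaches S1, so S1 = 97.15/0.067 = 1450 kg/h and vapour = 493 kg/h.
The evaporator receives (1−α)·1943 of feed at 0.950 water and removes 0.432 of that water:
0.432×0.950×(1−α)×1943 = 493
(1−α) = 493/797.41 = 0.6183;  α = 0.3817.
Bypass flow = 0.3817×1943 = 741.73 kg/h.

741.7 kg/h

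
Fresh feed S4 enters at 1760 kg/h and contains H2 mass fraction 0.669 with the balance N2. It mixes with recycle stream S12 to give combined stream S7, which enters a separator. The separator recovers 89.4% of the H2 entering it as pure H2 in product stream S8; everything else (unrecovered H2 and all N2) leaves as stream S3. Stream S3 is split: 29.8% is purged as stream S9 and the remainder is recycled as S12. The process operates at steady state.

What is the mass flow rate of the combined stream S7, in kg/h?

N2 enters only via S4 and leaves only via the purge: 1760×0.331 = 0.298×(N2 in S3), and the separator passes all N2, so N2 in S7 = N2 in S3 = 1954.9 kg/h.
H2 in S7: m_A = 1760×0.669 + (1−0.298)·(1−0.894)·m_A, so m_A = 1177.4/0.9256 = 1272.1 kg/h.
S7 = 1272.1 + 1954.9 = 3227 kg/h.

3227 kg/h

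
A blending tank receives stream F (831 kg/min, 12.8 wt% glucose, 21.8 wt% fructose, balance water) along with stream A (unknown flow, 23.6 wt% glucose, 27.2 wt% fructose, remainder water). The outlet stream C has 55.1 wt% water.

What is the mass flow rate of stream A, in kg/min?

1451 kg/min

Let A be the unknown flow. Total out = 831 + A.
water balance: 543.47 + 0.492·A = 0.551·(831 + A)
(0.492 − 0.551)·A = 0.551×831 − 543.47 = -85.593
A = -85.593 / -0.059 = 1450.7 kg/min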